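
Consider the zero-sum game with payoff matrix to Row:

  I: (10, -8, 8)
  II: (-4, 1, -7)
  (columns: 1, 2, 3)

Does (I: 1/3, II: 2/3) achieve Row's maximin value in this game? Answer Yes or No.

Against 1 this mix gives (1/3)·10 + (2/3)·(-4) = 2/3.
Against 2 this mix gives (1/3)·(-8) + (2/3)·1 = -2.
Against 3 this mix gives (1/3)·8 + (2/3)·(-7) = -2.
All of Column's active replies (2, 3) yield -2, and no column does worse for Row. The mix makes Column indifferent and guarantees -2, so it is optimal.

Yes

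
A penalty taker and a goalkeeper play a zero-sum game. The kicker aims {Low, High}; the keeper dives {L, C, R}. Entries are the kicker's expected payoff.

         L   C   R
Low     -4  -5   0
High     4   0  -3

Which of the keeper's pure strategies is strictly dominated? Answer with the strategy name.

C holds the kicker's payoff strictly below L in every row: -5 < -4, 0 < 4.
So L is strictly dominated for the keeper.

L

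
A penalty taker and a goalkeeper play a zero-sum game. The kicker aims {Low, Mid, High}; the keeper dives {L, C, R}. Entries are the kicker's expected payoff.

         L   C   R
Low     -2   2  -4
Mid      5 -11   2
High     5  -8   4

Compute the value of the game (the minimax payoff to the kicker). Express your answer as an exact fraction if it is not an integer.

-4/3

Row minima: Low → -4, Mid → -11, High → -8; maximin = -4.
Column maxima: L → 5, C → 2, R → 4; minimax = 2.
-4 ≠ 2, so there is no saddle point; optimal play is mixed.
L is strictly dominated by R (it gives the kicker strictly more in every row), so the keeper never plays it.
With L eliminated, Mid is strictly dominated by High (High gives the kicker strictly more in every remaining column), so the kicker never plays it.
On the remaining 2×2 (Low, High vs C, R):
Let the kicker play Low with probability p. Expected payoff against C: 2p + (-8)(1−p) = 10p − 8; against R: (-4)p + 4(1−p) = −8p + 4.
Setting these equal: 10p − 8 = −8p + 4 ⇒ 18p = 12 ⇒ p = 2/3, and the value is (10)·(2/3) − 8 = -4/3.
For the keeper: with q = P(C), equating Low's and High's payoffs gives 6q − 4 = −12q + 4 ⇒ q = 4/9.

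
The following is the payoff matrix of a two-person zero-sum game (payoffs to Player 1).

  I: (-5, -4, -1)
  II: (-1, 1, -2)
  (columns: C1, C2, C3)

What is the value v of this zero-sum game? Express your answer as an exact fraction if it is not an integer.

Row minima: I → -5, II → -2; maximin = -2.
Column maxima: C1 → -1, C2 → 1, C3 → -1; minimax = -1.
-2 ≠ -1, so there is no saddle point; optimal play is mixed.
C2 is strictly dominated by C1 (it gives Player 1 strictly more in every row), so Player 2 never plays it.
On the remaining 2×2 (I, II vs C1, C3):
Let Player 1 play I with probability p. Expected payoff against C1: (-5)p + (-1)(1−p) = −4p − 1; against C3: (-1)p + (-2)(1−p) = p − 2.
Setting these equal: −4p − 1 = p − 2 ⇒ −5p = -1 ⇒ p = 1/5, and the value is (-4)·(1/5) − 1 = -9/5.
For Player 2: with q = P(C1), equating I's and II's payoffs gives −4q − 1 = q − 2 ⇒ q = 1/5.

-9/5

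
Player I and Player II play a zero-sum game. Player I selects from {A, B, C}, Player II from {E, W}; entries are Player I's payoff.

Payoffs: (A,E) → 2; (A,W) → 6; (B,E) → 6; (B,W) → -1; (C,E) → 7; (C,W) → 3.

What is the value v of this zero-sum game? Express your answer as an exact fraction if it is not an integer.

9/2

Row minima: A → 2, B → -1, C → 3; maximin = 3.
Column maxima: E → 7, W → 6; minimax = 6.
3 ≠ 6, so there is no saddle point; optimal play is mixed.
B is strictly dominated by C, so Player I never plays it.
On the remaining 2×2 (A, C vs E, W):
Let Player I play A with probability p. Expected payoff against E: 2p + 7(1−p) = −5p + 7; against W: 6p + 3(1−p) = 3p + 3.
Setting these equal: −5p + 7 = 3p + 3 ⇒ −8p = -4 ⇒ p = 1/2, and the value is (-5)·(1/2) + 7 = 9/2.
For Player II: with q = P(E), equating A's and C's payoffs gives −4q + 6 = 4q + 3 ⇒ q = 3/8.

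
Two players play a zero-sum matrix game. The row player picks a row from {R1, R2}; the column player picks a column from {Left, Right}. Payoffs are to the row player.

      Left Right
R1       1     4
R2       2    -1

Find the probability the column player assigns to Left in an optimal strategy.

5/6

Row minima: R1 → 1, R2 → -1; maximin = 1.
Column maxima: Left → 2, Right → 4; minimax = 2.
1 ≠ 2, so there is no saddle point; optimal play is mixed.
Let the row player play R1 with probability p. Expected payoff against Left: 1p + 2(1−p) = −p + 2; against Right: 4p + (-1)(1−p) = 5p − 1.
Setting these equal: −p + 2 = 5p − 1 ⇒ −6p = -3 ⇒ p = 1/2, and the value is (-1)·(1/2) + 2 = 3/2.
For the column player: with q = P(Left), equating R1's and R2's payoffs gives −3q + 4 = 3q − 1 ⇒ q = 5/6.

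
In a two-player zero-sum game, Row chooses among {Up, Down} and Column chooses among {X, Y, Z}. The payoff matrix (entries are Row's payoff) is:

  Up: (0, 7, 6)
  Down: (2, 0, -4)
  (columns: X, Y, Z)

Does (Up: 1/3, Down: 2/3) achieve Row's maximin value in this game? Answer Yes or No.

No

Against X this mix gives (1/3)·0 + (2/3)·2 = 4/3.
Against Y this mix gives (1/3)·7 + (2/3)·0 = 7/3.
Against Z this mix gives (1/3)·6 + (2/3)·(-4) = -2/3.
Column will play Z, holding Row to -2/3. Shifting weight toward the row that does better against Z would raise this floor (the equalizing mix achieves 1 against both Z and X), so the proposed strategy is not optimal.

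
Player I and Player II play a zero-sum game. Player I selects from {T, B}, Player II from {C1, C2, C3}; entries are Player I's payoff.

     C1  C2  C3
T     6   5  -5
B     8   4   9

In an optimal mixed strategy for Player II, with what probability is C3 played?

Row minima: T → -5, B → 4; maximin = 4.
Column maxima: C1 → 8, C2 → 5, C3 → 9; minimax = 5.
4 ≠ 5, so there is no saddle point; optimal play is mixed.
C1 is strictly dominated by C2 (it gives Player I strictly more in every row), so Player II never plays it.
On the remaining 2×2 (T, B vs C2, C3):
Let Player I play T with probability p. Expected payoff against C2: 5p + 4(1−p) = p + 4; against C3: (-5)p + 9(1−p) = −14p + 9.
Setting these equal: p + 4 = −14p + 9 ⇒ 15p = 5 ⇒ p = 1/3, and the value is (1)·(1/3) + 4 = 13/3.
For Player II: with q = P(C2), equating T's and B's payoffs gives 10q − 5 = −5q + 9 ⇒ q = 14/15.

1/15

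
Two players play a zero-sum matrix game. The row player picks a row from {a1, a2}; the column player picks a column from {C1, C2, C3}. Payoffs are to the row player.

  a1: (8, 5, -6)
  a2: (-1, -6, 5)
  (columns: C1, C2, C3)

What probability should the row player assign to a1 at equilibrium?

1/2

Row minima: a1 → -6, a2 → -6; maximin = -6.
Column maxima: C1 → 8, C2 → 5, C3 → 5; minimax = 5.
-6 ≠ 5, so there is no saddle point; optimal play is mixed.
C1 is strictly dominated by C2 (it gives the row player strictly more in every row), so the column player never plays it.
On the remaining 2×2 (a1, a2 vs C2, C3):
Let the row player play a1 with probability p. Expected payoff against C2: 5p + (-6)(1−p) = 11p − 6; against C3: (-6)p + 5(1−p) = −11p + 5.
Setting these equal: 11p − 6 = −11p + 5 ⇒ 22p = 11 ⇒ p = 1/2, and the value is (11)·(1/2) − 6 = -1/2.
For the column player: with q = P(C2), equating a1's and a2's payoffs gives 11q − 6 = −11q + 5 ⇒ q = 1/2.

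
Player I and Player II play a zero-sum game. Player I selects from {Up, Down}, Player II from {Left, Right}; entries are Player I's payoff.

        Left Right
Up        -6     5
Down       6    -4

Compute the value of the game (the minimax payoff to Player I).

Row minima: Up → -6, Down → -4; maximin = -4.
Column maxima: Left → 6, Right → 5; minimax = 5.
-4 ≠ 5, so there is no saddle point; optimal play is mixed.
Let Player I play Up with probability p. Expected payoff against Left: (-6)p + 6(1−p) = −12p + 6; against Right: 5p + (-4)(1−p) = 9p − 4.
Setting these equal: −12p + 6 = 9p − 4 ⇒ −21p = -10 ⇒ p = 10/21, and the value is (-12)·(10/21) + 6 = 2/7.
For Player II: with q = P(Left), equating Up's and Down's payoffs gives −11q + 5 = 10q − 4 ⇒ q = 3/7.

2/7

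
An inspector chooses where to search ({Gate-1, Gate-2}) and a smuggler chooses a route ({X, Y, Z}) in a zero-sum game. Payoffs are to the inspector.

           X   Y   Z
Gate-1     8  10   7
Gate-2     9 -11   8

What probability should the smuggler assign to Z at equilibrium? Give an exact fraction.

21/22

Row minima: Gate-1 → 7, Gate-2 → -11; maximin = 7.
Column maxima: X → 9, Y → 10, Z → 8; minimax = 8.
7 ≠ 8, so there is no saddle point; optimal play is mixed.
X is strictly dominated by Z (it gives the inspector strictly more in every row), so the smuggler never plays it.
On the remaining 2×2 (Gate-1, Gate-2 vs Y, Z):
Let the inspector play Gate-1 with probability p. Expected payoff against Y: 10p + (-11)(1−p) = 21p − 11; against Z: 7p + 8(1−p) = −p + 8.
Setting these equal: 21p − 11 = −p + 8 ⇒ 22p = 19 ⇒ p = 19/22, and the value is (21)·(19/22) − 11 = 157/22.
For the smuggler: with q = P(Y), equating Gate-1's and Gate-2's payoffs gives 3q + 7 = −19q + 8 ⇒ q = 1/22.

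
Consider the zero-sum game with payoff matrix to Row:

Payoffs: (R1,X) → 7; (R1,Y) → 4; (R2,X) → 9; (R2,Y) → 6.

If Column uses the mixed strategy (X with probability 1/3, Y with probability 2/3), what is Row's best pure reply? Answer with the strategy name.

R2

Expected payoff of R1: (1/3)·7 + (2/3)·4 = 5.
Expected payoff of R2: (1/3)·9 + (2/3)·6 = 7.
The largest is 7, so Row's best response is R2.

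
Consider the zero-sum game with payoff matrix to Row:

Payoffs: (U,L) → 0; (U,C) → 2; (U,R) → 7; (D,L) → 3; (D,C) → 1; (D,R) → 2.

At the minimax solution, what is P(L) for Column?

1/4

Row minima: U → 0, D → 1; maximin = 1.
Column maxima: L → 3, C → 2, R → 7; minimax = 2.
1 ≠ 2, so there is no saddle point; optimal play is mixed.
R is strictly dominated by C (it gives Row strictly more in every row), so Column never plays it.
On the remaining 2×2 (U, D vs L, C):
Let Row play U with probability p. Expected payoff against L: 0p + 3(1−p) = −3p + 3; against C: 2p + 1(1−p) = p + 1.
Setting these equal: −3p + 3 = p + 1 ⇒ −4p = -2 ⇒ p = 1/2, and the value is (-3)·(1/2) + 3 = 3/2.
For Column: with q = P(L), equating U's and D's payoffs gives −2q + 2 = 2q + 1 ⇒ q = 1/4.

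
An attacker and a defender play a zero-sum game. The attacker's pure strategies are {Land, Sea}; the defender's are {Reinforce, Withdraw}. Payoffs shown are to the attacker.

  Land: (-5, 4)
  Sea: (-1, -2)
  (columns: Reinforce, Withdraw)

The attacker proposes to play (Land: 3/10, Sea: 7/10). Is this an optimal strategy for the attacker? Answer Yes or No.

No

Against Reinforce this mix gives (3/10)·(-5) + (7/10)·(-1) = -11/5.
Against Withdraw this mix gives (3/10)·4 + (7/10)·(-2) = -1/5.
The defender will play Reinforce, holding the attacker to -11/5. Shifting weight toward the row that does better against Reinforce would raise this floor (the equalizing mix achieves -7/5 against both Reinforce and Withdraw), so the proposed strategy is not optimal.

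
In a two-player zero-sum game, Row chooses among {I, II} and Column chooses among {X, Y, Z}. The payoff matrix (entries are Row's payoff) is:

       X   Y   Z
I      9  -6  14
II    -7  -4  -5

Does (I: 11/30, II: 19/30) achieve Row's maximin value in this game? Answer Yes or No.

Against X this mix gives (11/30)·9 + (19/30)·(-7) = -17/15.
Against Y this mix gives (11/30)·(-6) + (19/30)·(-4) = -71/15.
Against Z this mix gives (11/30)·14 + (19/30)·(-5) = 59/30.
Column will play Y, holding Row to -71/15. Shifting weight toward the row that does better against Y would raise this floor (the equalizing mix achieves -13/3 against both Y and X), so the proposed strategy is not optimal.

No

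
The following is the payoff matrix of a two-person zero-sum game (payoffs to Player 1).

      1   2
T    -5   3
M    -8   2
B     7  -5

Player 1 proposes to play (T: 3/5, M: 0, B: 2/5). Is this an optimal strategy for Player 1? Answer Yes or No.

Against 1 this mix gives (3/5)·(-5) + (2/5)·7 = -1/5.
Against 2 this mix gives (3/5)·3 + (2/5)·(-5) = -1/5.
All of Player 2's active replies (1, 2) yield -1/5, and no column does worse for Player 1. The mix makes Player 2 indifferent and guarantees -1/5, so it is optimal.

Yes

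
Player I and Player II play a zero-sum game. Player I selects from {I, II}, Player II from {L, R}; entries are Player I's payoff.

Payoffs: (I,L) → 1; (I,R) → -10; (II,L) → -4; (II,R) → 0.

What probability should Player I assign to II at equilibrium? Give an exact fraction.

11/15

Row minima: I → -10, II → -4; maximin = -4.
Column maxima: L → 1, R → 0; minimax = 0.
-4 ≠ 0, so there is no saddle point; optimal play is mixed.
Let Player I play I with probability p. Expected payoff against L: 1p + (-4)(1−p) = 5p − 4; against R: (-10)p + 0(1−p) = −10p.
Setting these equal: 5p − 4 = −10p ⇒ 15p = 4 ⇒ p = 4/15, and the value is (5)·(4/15) − 4 = -8/3.
For Player II: with q = P(L), equating I's and II's payoffs gives 11q − 10 = −4q ⇒ q = 2/3.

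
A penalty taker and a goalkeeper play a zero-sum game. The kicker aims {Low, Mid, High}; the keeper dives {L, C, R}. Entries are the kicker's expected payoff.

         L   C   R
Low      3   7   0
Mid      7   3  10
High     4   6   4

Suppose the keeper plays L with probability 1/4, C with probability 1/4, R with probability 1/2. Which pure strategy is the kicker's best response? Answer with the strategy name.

Expected payoff of Low: (1/4)·3 + (1/4)·7 + (1/2)·0 = 5/2.
Expected payoff of Mid: (1/4)·7 + (1/4)·3 + (1/2)·10 = 15/2.
Expected payoff of High: (1/4)·4 + (1/4)·6 + (1/2)·4 = 9/2.
The largest is 15/2, so the kicker's best response is Mid.

Mid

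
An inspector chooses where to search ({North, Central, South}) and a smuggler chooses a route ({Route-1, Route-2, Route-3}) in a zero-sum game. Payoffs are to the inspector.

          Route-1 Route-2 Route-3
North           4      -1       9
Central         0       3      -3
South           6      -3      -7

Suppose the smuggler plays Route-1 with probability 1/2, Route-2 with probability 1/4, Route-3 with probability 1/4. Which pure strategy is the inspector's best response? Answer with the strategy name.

Expected payoff of North: (1/2)·4 + (1/4)·(-1) + (1/4)·9 = 4.
Expected payoff of Central: (1/2)·0 + (1/4)·3 + (1/4)·(-3) = 0.
Expected payoff of South: (1/2)·6 + (1/4)·(-3) + (1/4)·(-7) = 1/2.
The largest is 4, so the inspector's best response is North.

North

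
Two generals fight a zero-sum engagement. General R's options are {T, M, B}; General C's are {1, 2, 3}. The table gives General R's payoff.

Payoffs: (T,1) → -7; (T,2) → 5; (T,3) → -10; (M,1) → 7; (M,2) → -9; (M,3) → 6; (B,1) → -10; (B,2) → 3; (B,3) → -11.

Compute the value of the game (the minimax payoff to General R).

Row minima: T → -10, M → -9, B → -11; maximin = -9.
Column maxima: 1 → 7, 2 → 5, 3 → 6; minimax = 5.
-9 ≠ 5, so there is no saddle point; optimal play is mixed.
B is strictly dominated by T, so General R never plays it.
1 is strictly dominated by 3 (it gives General R strictly more in every row), so General C never plays it.
On the remaining 2×2 (T, M vs 2, 3):
Let General R play T with probability p. Expected payoff against 2: 5p + (-9)(1−p) = 14p − 9; against 3: (-10)p + 6(1−p) = −16p + 6.
Setting these equal: 14p − 9 = −16p + 6 ⇒ 30p = 15 ⇒ p = 1/2, and the value is (14)·(1/2) − 9 = -2.
For General C: with q = P(2), equating T's and M's payoffs gives 15q − 10 = −15q + 6 ⇒ q = 8/15.

-2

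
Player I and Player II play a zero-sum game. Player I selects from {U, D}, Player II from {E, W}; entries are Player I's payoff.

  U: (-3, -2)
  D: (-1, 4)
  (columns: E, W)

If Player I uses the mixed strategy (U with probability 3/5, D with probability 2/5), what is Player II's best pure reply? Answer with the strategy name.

E

If Player II plays E, Player I's expected payoff is (3/5)·(-3) + (2/5)·(-1) = -11/5.
If Player II plays W, Player I's expected payoff is (3/5)·(-2) + (2/5)·4 = 2/5.
Player II minimizes Player I's payoff; the smallest is -11/5, so the best response is E.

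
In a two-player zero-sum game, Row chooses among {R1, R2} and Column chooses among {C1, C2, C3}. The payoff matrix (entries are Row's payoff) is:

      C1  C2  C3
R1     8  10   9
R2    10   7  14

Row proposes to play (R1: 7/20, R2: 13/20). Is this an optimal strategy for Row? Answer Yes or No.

No

Against C1 this mix gives (7/20)·8 + (13/20)·10 = 93/10.
Against C2 this mix gives (7/20)·10 + (13/20)·7 = 161/20.
Against C3 this mix gives (7/20)·9 + (13/20)·14 = 49/4.
Column will play C2, holding Row to 161/20. Shifting weight toward the row that does better against C2 would raise this floor (the equalizing mix achieves 44/5 against both C2 and C1), so the proposed strategy is not optimal.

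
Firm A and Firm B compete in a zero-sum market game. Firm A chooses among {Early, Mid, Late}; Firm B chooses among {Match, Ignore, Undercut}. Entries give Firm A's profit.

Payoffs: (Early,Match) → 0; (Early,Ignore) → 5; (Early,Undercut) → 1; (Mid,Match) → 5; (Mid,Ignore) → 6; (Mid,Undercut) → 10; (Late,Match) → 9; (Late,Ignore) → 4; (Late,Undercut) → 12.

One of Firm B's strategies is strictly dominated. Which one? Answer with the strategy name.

Undercut

Match holds Firm A's payoff strictly below Undercut in every row: 0 < 1, 5 < 10, 9 < 12.
So Undercut is strictly dominated for Firm B.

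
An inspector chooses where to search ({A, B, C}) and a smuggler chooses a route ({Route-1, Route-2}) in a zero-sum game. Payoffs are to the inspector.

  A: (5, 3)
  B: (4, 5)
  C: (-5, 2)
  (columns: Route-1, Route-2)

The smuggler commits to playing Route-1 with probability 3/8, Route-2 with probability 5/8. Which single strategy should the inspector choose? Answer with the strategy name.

Expected payoff of A: (3/8)·5 + (5/8)·3 = 15/4.
Expected payoff of B: (3/8)·4 + (5/8)·5 = 37/8.
Expected payoff of C: (3/8)·(-5) + (5/8)·2 = -5/8.
The largest is 37/8, so the inspector's best response is B.

B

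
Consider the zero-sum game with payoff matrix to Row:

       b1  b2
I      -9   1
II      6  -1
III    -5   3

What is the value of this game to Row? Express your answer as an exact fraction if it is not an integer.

Row minima: I → -9, II → -1, III → -5; maximin = -1.
Column maxima: b1 → 6, b2 → 3; minimax = 3.
-1 ≠ 3, so there is no saddle point; optimal play is mixed.
I is strictly dominated by III, so Row never plays it.
On the remaining 2×2 (II, III vs b1, b2):
Let Row play II with probability p. Expected payoff against b1: 6p + (-5)(1−p) = 11p − 5; against b2: (-1)p + 3(1−p) = −4p + 3.
Setting these equal: 11p − 5 = −4p + 3 ⇒ 15p = 8 ⇒ p = 8/15, and the value is (11)·(8/15) − 5 = 13/15.
For Column: with q = P(b1), equating II's and III's payoffs gives 7q − 1 = −8q + 3 ⇒ q = 4/15.

13/15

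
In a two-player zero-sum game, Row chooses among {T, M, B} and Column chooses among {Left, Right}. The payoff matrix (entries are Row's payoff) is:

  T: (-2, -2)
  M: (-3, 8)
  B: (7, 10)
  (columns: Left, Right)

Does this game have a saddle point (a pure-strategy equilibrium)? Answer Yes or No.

Row minima: T → -2, M → -3, B → 7; maximin = 7.
Column maxima: Left → 7, Right → 10; minimax = 7.
maximin = minimax = 7, so a saddle point exists.

Yes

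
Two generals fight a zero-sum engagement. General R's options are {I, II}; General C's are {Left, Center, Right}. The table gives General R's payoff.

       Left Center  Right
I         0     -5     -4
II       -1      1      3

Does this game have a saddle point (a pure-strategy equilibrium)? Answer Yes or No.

No

Row minima: I → -5, II → -1; maximin = -1.
Column maxima: Left → 0, Center → 1, Right → 3; minimax = 0.
-1 ≠ 0, so no pure-strategy equilibrium exists.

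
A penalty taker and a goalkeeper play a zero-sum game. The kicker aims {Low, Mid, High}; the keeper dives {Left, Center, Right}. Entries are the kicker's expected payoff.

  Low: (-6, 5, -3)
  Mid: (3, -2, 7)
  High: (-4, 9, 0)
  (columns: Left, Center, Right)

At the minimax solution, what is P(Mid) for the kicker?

Row minima: Low → -6, Mid → -2, High → -4; maximin = -2.
Column maxima: Left → 3, Center → 9, Right → 7; minimax = 3.
-2 ≠ 3, so there is no saddle point; optimal play is mixed.
Low is strictly dominated by High, so the kicker never plays it.
Right is strictly dominated by Left (it gives the kicker strictly more in every row), so the keeper never plays it.
On the remaining 2×2 (Mid, High vs Left, Center):
Let the kicker play Mid with probability p. Expected payoff against Left: 3p + (-4)(1−p) = 7p − 4; against Center: (-2)p + 9(1−p) = −11p + 9.
Setting these equal: 7p − 4 = −11p + 9 ⇒ 18p = 13 ⇒ p = 13/18, and the value is (7)·(13/18) − 4 = 19/18.
For the keeper: with q = P(Left), equating Mid's and High's payoffs gives 5q − 2 = −13q + 9 ⇒ q = 11/18.

13/18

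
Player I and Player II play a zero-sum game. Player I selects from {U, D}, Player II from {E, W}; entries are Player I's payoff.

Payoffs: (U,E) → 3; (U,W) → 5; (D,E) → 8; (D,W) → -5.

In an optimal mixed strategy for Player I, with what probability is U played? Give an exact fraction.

13/15

Row minima: U → 3, D → -5; maximin = 3.
Column maxima: E → 8, W → 5; minimax = 5.
3 ≠ 5, so there is no saddle point; optimal play is mixed.
Let Player I play U with probability p. Expected payoff against E: 3p + 8(1−p) = −5p + 8; against W: 5p + (-5)(1−p) = 10p − 5.
Setting these equal: −5p + 8 = 10p − 5 ⇒ −15p = -13 ⇒ p = 13/15, and the value is (-5)·(13/15) + 8 = 11/3.
For Player II: with q = P(E), equating U's and D's payoffs gives −2q + 5 = 13q − 5 ⇒ q = 2/3.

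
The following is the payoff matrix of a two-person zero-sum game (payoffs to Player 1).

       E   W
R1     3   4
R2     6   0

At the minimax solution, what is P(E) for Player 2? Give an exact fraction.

4/7

Row minima: R1 → 3, R2 → 0; maximin = 3.
Column maxima: E → 6, W → 4; minimax = 4.
3 ≠ 4, so there is no saddle point; optimal play is mixed.
Let Player 1 play R1 with probability p. Expected payoff against E: 3p + 6(1−p) = −3p + 6; against W: 4p + 0(1−p) = 4p.
Setting these equal: −3p + 6 = 4p ⇒ −7p = -6 ⇒ p = 6/7, and the value is (-3)·(6/7) + 6 = 24/7.
For Player 2: with q = P(E), equating R1's and R2's payoffs gives −q + 4 = 6q ⇒ q = 4/7.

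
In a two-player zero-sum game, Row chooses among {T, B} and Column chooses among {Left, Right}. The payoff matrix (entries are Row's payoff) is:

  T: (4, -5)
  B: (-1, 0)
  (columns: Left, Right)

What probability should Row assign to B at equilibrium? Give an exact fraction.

Row minima: T → -5, B → -1; maximin = -1.
Column maxima: Left → 4, Right → 0; minimax = 0.
-1 ≠ 0, so there is no saddle point; optimal play is mixed.
Let Row play T with probability p. Expected payoff against Left: 4p + (-1)(1−p) = 5p − 1; against Right: (-5)p + 0(1−p) = −5p.
Setting these equal: 5p − 1 = −5p ⇒ 10p = 1 ⇒ p = 1/10, and the value is (5)·(1/10) − 1 = -1/2.
For Column: with q = P(Left), equating T's and B's payoffs gives 9q − 5 = −q ⇒ q = 1/2.

9/10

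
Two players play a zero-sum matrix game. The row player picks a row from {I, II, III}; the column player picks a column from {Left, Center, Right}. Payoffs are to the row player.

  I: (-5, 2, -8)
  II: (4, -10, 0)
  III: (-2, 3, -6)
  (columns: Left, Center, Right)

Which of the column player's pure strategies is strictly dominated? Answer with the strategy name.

Right holds the row player's payoff strictly below Left in every row: -8 < -5, 0 < 4, -6 < -2.
So Left is strictly dominated for the column player.

Left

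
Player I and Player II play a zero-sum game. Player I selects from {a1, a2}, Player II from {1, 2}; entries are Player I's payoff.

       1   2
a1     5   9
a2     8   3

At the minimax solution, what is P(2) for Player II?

Row minima: a1 → 5, a2 → 3; maximin = 5.
Column maxima: 1 → 8, 2 → 9; minimax = 8.
5 ≠ 8, so there is no saddle point; optimal play is mixed.
Let Player I play a1 with probability p. Expected payoff against 1: 5p + 8(1−p) = −3p + 8; against 2: 9p + 3(1−p) = 6p + 3.
Setting these equal: −3p + 8 = 6p + 3 ⇒ −9p = -5 ⇒ p = 5/9, and the value is (-3)·(5/9) + 8 = 19/3.
For Player II: with q = P(1), equating a1's and a2's payoffs gives −4q + 9 = 5q + 3 ⇒ q = 2/3.

1/3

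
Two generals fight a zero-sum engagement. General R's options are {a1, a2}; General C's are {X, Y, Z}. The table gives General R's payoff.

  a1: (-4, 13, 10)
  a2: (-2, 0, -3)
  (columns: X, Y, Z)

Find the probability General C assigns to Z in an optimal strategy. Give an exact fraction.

Row minima: a1 → -4, a2 → -3; maximin = -3.
Column maxima: X → -2, Y → 13, Z → 10; minimax = -2.
-3 ≠ -2, so there is no saddle point; optimal play is mixed.
Y is strictly dominated by X (it gives General R strictly more in every row), so General C never plays it.
On the remaining 2×2 (a1, a2 vs X, Z):
Let General R play a1 with probability p. Expected payoff against X: (-4)p + (-2)(1−p) = −2p − 2; against Z: 10p + (-3)(1−p) = 13p − 3.
Setting these equal: −2p − 2 = 13p − 3 ⇒ −15p = -1 ⇒ p = 1/15, and the value is (-2)·(1/15) − 2 = -32/15.
For General C: with q = P(X), equating a1's and a2's payoffs gives −14q + 10 = q − 3 ⇒ q = 13/15.

2/15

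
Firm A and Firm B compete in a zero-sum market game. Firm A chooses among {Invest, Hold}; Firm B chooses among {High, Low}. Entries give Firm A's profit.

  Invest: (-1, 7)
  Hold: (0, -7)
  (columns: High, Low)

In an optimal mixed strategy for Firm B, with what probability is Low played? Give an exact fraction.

Row minima: Invest → -1, Hold → -7; maximin = -1.
Column maxima: High → 0, Low → 7; minimax = 0.
-1 ≠ 0, so there is no saddle point; optimal play is mixed.
Let Firm A play Invest with probability p. Expected payoff against High: (-1)p + 0(1−p) = −p; against Low: 7p + (-7)(1−p) = 14p − 7.
Setting these equal: −p = 14p − 7 ⇒ −15p = -7 ⇒ p = 7/15, and the value is (-1)·(7/15) = -7/15.
For Firm B: with q = P(High), equating Invest's and Hold's payoffs gives −8q + 7 = 7q − 7 ⇒ q = 14/15.

1/15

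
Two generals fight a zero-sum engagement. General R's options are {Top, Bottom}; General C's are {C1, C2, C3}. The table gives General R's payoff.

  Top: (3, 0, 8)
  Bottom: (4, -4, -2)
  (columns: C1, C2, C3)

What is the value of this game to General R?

0

Row minima: Top → 0, Bottom → -4; maximin = 0.
Column maxima: C1 → 4, C2 → 0, C3 → 8; minimax = 0.
Since maximin = minimax = 0, there is a saddle point and the value is 0.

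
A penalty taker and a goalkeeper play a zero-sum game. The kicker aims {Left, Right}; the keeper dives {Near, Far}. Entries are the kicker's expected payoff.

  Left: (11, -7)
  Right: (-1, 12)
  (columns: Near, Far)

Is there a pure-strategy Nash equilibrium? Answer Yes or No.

No

Row minima: Left → -7, Right → -1; maximin = -1.
Column maxima: Near → 11, Far → 12; minimax = 11.
-1 ≠ 11, so no pure-strategy equilibrium exists.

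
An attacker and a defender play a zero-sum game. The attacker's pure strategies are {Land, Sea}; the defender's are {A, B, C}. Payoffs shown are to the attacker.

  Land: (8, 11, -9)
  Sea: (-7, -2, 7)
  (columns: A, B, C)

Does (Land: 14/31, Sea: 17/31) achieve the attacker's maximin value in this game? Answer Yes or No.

Yes

Against A this mix gives (14/31)·8 + (17/31)·(-7) = -7/31.
Against B this mix gives (14/31)·11 + (17/31)·(-2) = 120/31.
Against C this mix gives (14/31)·(-9) + (17/31)·7 = -7/31.
All of the defender's active replies (A, C) yield -7/31, and no column does worse for the attacker. The mix makes the defender indifferent and guarantees -7/31, so it is optimal.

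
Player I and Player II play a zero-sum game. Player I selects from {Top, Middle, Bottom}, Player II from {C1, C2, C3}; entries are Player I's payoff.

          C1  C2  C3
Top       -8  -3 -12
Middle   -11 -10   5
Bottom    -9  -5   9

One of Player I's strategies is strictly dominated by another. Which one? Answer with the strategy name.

Bottom gives a strictly higher payoff than Middle against every column: -9 > -11, -5 > -10, 9 > 5.
So Middle is strictly dominated and Player I never plays it.

Middle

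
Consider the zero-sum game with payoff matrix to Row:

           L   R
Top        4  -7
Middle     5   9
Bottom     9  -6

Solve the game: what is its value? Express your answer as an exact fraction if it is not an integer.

Row minima: Top → -7, Middle → 5, Bottom → -6; maximin = 5.
Column maxima: L → 9, R → 9; minimax = 9.
5 ≠ 9, so there is no saddle point; optimal play is mixed.
Top is strictly dominated by Middle, so Row never plays it.
On the remaining 2×2 (Middle, Bottom vs L, R):
Let Row play Middle with probability p. Expected payoff against L: 5p + 9(1−p) = −4p + 9; against R: 9p + (-6)(1−p) = 15p − 6.
Setting these equal: −4p + 9 = 15p − 6 ⇒ −19p = -15 ⇒ p = 15/19, and the value is (-4)·(15/19) + 9 = 111/19.
For Column: with q = P(L), equating Middle's and Bottom's payoffs gives −4q + 9 = 15q − 6 ⇒ q = 15/19.

111/19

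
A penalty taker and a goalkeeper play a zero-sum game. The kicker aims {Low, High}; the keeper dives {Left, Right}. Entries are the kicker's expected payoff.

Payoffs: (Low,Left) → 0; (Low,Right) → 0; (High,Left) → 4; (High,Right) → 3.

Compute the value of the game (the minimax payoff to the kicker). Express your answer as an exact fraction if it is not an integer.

3

Row minima: Low → 0, High → 3; maximin = 3.
Column maxima: Left → 4, Right → 3; minimax = 3.
Since maximin = minimax = 3, there is a saddle point and the value is 3.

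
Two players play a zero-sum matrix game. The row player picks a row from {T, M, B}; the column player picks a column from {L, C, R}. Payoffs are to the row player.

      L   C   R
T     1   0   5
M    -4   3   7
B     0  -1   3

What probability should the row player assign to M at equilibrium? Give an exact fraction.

1/8

Row minima: T → 0, M → -4, B → -1; maximin = 0.
Column maxima: L → 1, C → 3, R → 7; minimax = 1.
0 ≠ 1, so there is no saddle point; optimal play is mixed.
B is strictly dominated by T, so the row player never plays it.
R is strictly dominated by L (it gives the row player strictly more in every row), so the column player never plays it.
On the remaining 2×2 (T, M vs L, C):
Let the row player play T with probability p. Expected payoff against L: 1p + (-4)(1−p) = 5p − 4; against C: 0p + 3(1−p) = −3p + 3.
Setting these equal: 5p − 4 = −3p + 3 ⇒ 8p = 7 ⇒ p = 7/8, and the value is (5)·(7/8) − 4 = 3/8.
For the column player: with q = P(L), equating T's and M's payoffs gives q = −7q + 3 ⇒ q = 3/8.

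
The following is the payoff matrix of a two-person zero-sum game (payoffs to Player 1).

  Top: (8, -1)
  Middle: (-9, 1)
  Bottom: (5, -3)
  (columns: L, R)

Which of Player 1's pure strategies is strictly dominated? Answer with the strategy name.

Bottom

Top gives a strictly higher payoff than Bottom against every column: 8 > 5, -1 > -3.
So Bottom is strictly dominated and Player 1 never plays it.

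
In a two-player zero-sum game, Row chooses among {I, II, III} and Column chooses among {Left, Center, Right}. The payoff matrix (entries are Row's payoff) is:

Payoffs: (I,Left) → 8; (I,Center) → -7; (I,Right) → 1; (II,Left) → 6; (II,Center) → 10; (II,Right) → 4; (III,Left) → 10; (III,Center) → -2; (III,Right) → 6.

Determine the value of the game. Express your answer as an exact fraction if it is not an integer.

Row minima: I → -7, II → 4, III → -2; maximin = 4.
Column maxima: Left → 10, Center → 10, Right → 6; minimax = 6.
4 ≠ 6, so there is no saddle point; optimal play is mixed.
I is strictly dominated by III, so Row never plays it.
Left is strictly dominated by Right (it gives Row strictly more in every row), so Column never plays it.
On the remaining 2×2 (II, III vs Center, Right):
Let Row play II with probability p. Expected payoff against Center: 10p + (-2)(1−p) = 12p − 2; against Right: 4p + 6(1−p) = −2p + 6.
Setting these equal: 12p − 2 = −2p + 6 ⇒ 14p = 8 ⇒ p = 4/7, and the value is (12)·(4/7) − 2 = 34/7.
For Column: with q = P(Center), equating II's and III's payoffs gives 6q + 4 = −8q + 6 ⇒ q = 1/7.

34/7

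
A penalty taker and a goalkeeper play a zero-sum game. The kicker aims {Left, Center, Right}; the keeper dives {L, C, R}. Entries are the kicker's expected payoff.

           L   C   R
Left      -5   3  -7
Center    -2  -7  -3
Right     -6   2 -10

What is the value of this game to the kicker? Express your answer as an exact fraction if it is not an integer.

Row minima: Left → -7, Center → -7, Right → -10; maximin = -7.
Column maxima: L → -2, C → 3, R → -3; minimax = -3.
-7 ≠ -3, so there is no saddle point; optimal play is mixed.
Right is strictly dominated by Left, so the kicker never plays it.
L is strictly dominated by R (it gives the kicker strictly more in every row), so the keeper never plays it.
On the remaining 2×2 (Left, Center vs C, R):
Let the kicker play Left with probability p. Expected payoff against C: 3p + (-7)(1−p) = 10p − 7; against R: (-7)p + (-3)(1−p) = −4p − 3.
Setting these equal: 10p − 7 = −4p − 3 ⇒ 14p = 4 ⇒ p = 2/7, and the value is (10)·(2/7) − 7 = -29/7.
For the keeper: with q = P(C), equating Left's and Center's payoffs gives 10q − 7 = −4q − 3 ⇒ q = 2/7.

-29/7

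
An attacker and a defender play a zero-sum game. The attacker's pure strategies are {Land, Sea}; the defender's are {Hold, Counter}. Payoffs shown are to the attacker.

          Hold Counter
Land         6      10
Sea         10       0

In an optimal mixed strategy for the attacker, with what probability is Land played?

5/7

Row minima: Land → 6, Sea → 0; maximin = 6.
Column maxima: Hold → 10, Counter → 10; minimax = 10.
6 ≠ 10, so there is no saddle point; optimal play is mixed.
Let the attacker play Land with probability p. Expected payoff against Hold: 6p + 10(1−p) = −4p + 10; against Counter: 10p + 0(1−p) = 10p.
Setting these equal: −4p + 10 = 10p ⇒ −14p = -10 ⇒ p = 5/7, and the value is (-4)·(5/7) + 10 = 50/7.
For the defender: with q = P(Hold), equating Land's and Sea's payoffs gives −4q + 10 = 10q ⇒ q = 5/7.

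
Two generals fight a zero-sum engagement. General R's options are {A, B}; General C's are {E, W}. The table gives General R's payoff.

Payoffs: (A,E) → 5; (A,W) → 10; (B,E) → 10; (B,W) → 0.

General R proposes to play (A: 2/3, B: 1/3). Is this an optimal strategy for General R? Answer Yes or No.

Against E this mix gives (2/3)·5 + (1/3)·10 = 20/3.
Against W this mix gives (2/3)·10 + (1/3)·0 = 20/3.
All of General C's active replies (E, W) yield 20/3, and no column does worse for General R. The mix makes General C indifferent and guarantees 20/3, so it is optimal.

Yes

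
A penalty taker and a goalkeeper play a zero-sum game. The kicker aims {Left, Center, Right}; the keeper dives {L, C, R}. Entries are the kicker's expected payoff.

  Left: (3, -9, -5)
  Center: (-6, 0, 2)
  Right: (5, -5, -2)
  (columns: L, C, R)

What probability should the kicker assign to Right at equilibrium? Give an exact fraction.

3/8

Row minima: Left → -9, Center → -6, Right → -5; maximin = -5.
Column maxima: L → 5, C → 0, R → 2; minimax = 0.
-5 ≠ 0, so there is no saddle point; optimal play is mixed.
Left is strictly dominated by Right, so the kicker never plays it.
R is strictly dominated by C (it gives the kicker strictly more in every row), so the keeper never plays it.
On the remaining 2×2 (Center, Right vs L, C):
Let the kicker play Center with probability p. Expected payoff against L: (-6)p + 5(1−p) = −11p + 5; against C: 0p + (-5)(1−p) = 5p − 5.
Setting these equal: −11p + 5 = 5p − 5 ⇒ −16p = -10 ⇒ p = 5/8, and the value is (-11)·(5/8) + 5 = -15/8.
For the keeper: with q = P(L), equating Center's and Right's payoffs gives −6q = 10q − 5 ⇒ q = 5/16.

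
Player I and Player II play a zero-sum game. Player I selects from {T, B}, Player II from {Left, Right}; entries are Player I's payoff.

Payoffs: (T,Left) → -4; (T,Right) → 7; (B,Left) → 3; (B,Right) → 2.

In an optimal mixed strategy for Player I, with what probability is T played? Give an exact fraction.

Row minima: T → -4, B → 2; maximin = 2.
Column maxima: Left → 3, Right → 7; minimax = 3.
2 ≠ 3, so there is no saddle point; optimal play is mixed.
Let Player I play T with probability p. Expected payoff against Left: (-4)p + 3(1−p) = −7p + 3; against Right: 7p + 2(1−p) = 5p + 2.
Setting these equal: −7p + 3 = 5p + 2 ⇒ −12p = -1 ⇒ p = 1/12, and the value is (-7)·(1/12) + 3 = 29/12.
For Player II: with q = P(Left), equating T's and B's payoffs gives −11q + 7 = q + 2 ⇒ q = 5/12.

1/12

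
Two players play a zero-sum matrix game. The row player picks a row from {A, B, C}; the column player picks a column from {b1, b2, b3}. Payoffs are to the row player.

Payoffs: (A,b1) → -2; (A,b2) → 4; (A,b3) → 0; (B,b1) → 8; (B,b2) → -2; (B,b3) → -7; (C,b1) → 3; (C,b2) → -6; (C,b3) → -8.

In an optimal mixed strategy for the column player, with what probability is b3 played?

Row minima: A → -2, B → -7, C → -8; maximin = -2.
Column maxima: b1 → 8, b2 → 4, b3 → 0; minimax = 0.
-2 ≠ 0, so there is no saddle point; optimal play is mixed.
C is strictly dominated by B, so the row player never plays it.
b2 is strictly dominated by b3 (it gives the row player strictly more in every row), so the column player never plays it.
On the remaining 2×2 (A, B vs b1, b3):
Let the row player play A with probability p. Expected payoff against b1: (-2)p + 8(1−p) = −10p + 8; against b3: 0p + (-7)(1−p) = 7p − 7.
Setting these equal: −10p + 8 = 7p − 7 ⇒ −17p = -15 ⇒ p = 15/17, and the value is (-10)·(15/17) + 8 = -14/17.
For the column player: with q = P(b1), equating A's and B's payoffs gives −2q = 15q − 7 ⇒ q = 7/17.

10/17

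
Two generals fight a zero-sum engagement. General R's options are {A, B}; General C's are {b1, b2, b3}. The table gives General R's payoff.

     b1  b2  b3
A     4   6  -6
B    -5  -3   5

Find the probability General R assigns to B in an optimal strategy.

1/2

Row minima: A → -6, B → -5; maximin = -5.
Column maxima: b1 → 4, b2 → 6, b3 → 5; minimax = 4.
-5 ≠ 4, so there is no saddle point; optimal play is mixed.
b2 is strictly dominated by b1 (it gives General R strictly more in every row), so General C never plays it.
On the remaining 2×2 (A, B vs b1, b3):
Let General R play A with probability p. Expected payoff against b1: 4p + (-5)(1−p) = 9p − 5; against b3: (-6)p + 5(1−p) = −11p + 5.
Setting these equal: 9p − 5 = −11p + 5 ⇒ 20p = 10 ⇒ p = 1/2, and the value is (9)·(1/2) − 5 = -1/2.
For General C: with q = P(b1), equating A's and B's payoffs gives 10q − 6 = −10q + 5 ⇒ q = 11/20.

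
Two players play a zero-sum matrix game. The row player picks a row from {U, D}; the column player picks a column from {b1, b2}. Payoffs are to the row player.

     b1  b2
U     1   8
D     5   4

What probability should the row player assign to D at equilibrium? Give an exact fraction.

7/8

Row minima: U → 1, D → 4; maximin = 4.
Column maxima: b1 → 5, b2 → 8; minimax = 5.
4 ≠ 5, so there is no saddle point; optimal play is mixed.
Let the row player play U with probability p. Expected payoff against b1: 1p + 5(1−p) = −4p + 5; against b2: 8p + 4(1−p) = 4p + 4.
Setting these equal: −4p + 5 = 4p + 4 ⇒ −8p = -1 ⇒ p = 1/8, and the value is (-4)·(1/8) + 5 = 9/2.
For the column player: with q = P(b1), equating U's and D's payoffs gives −7q + 8 = q + 4 ⇒ q = 1/2.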